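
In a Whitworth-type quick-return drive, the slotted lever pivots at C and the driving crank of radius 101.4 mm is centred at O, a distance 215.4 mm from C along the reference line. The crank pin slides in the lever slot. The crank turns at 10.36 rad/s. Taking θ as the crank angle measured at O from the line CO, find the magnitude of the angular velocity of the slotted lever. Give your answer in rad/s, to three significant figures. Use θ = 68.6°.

2.60

ω = 10.36 rad/s
Crank pin A relative to C: A = (d + r cosθ, r sinθ); lever angle φ = atan2(r sinθ, d + r cosθ).
Differentiating tanφ: φ̇ = rω(d cosθ + r)/(d² + r² + 2dr cosθ).
d² + r² + 2dr cosθ = |CA|² = 0.0726181 m²;  d cosθ + r = +0.17999 m.
|ω_lever| = |0.1014·10.36·+0.17999| / 0.0726181 = 2.6038 rad/s.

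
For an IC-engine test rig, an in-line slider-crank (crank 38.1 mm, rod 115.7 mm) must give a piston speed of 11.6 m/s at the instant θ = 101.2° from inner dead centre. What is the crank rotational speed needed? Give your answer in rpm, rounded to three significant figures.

3180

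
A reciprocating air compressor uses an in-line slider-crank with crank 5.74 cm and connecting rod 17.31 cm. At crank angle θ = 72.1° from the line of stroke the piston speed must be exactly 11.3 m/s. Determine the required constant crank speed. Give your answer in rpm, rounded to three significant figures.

1780

For an in-line slider-crank, |v_piston| = rω|sinθ|·[1 + r cosθ/√(L² − r² sin²θ)].
With r = 0.0574 m, L = 0.1731 m, θ = 72.1°: the bracketed kinematic factor |dx/dθ| = 0.060488 m.
ω = v/|dx/dθ| = 11.3/0.060488 = 186.81 rad/s.
N = 60ω/(2π) = 1783.9 rpm.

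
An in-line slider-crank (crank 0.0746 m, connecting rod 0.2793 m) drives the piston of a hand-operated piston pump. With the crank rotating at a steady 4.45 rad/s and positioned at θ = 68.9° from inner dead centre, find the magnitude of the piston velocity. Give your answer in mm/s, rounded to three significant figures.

340

ω = 4.45 rad/s
For an in-line slider-crank, x = r cosθ + √(L² − r² sin²θ), so v = −rω sinθ·[1 + r cosθ/√(L² − r² sin²θ)].
With r = 0.0746 m, L = 0.2793 m, θ = 68.9°: √(L² − r² sin²θ) = 0.27049 m.
v = −0.0746·4.45·0.93295·[1 + 0.0746·0.36000/0.27049] = -0.34046 m/s.
|v| = 0.34046 m/s = 340.46 mm/s.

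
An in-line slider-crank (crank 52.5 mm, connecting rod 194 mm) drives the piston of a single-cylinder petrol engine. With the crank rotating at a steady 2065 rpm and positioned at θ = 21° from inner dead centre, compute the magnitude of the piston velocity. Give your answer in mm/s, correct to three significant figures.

5100

ω = 2π·2065/60 = 216.2 rad/s
For an in-line slider-crank, x = r cosθ + √(L² − r² sin²θ), so v = −rω sinθ·[1 + r cosθ/√(L² − r² sin²θ)].
With r = 0.0525 m, L = 0.194 m, θ = 21°: √(L² − r² sin²θ) = 0.19309 m.
v = −0.0525·216.2·0.35837·[1 + 0.0525·0.93358/0.19309] = -5.1013 m/s.
|v| = 5.1013 m/s = 5101.3 mm/s.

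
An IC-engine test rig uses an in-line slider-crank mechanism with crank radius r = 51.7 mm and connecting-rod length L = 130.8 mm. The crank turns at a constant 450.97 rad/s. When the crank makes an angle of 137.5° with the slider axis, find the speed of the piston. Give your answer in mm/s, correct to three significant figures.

11000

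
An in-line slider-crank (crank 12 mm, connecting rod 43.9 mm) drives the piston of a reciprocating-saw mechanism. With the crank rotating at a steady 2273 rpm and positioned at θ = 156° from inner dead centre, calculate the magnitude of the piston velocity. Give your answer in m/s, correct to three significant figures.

ω = 2π·2273/60 = 238 rad/s
For an in-line slider-crank, x = r cosθ + √(L² − r² sin²θ), so v = −rω sinθ·[1 + r cosθ/√(L² − r² sin²θ)].
With r = 0.012 m, L = 0.0439 m, θ = 156°: √(L² − r² sin²θ) = 0.043628 m.
v = −0.012·238·0.40674·[1 + 0.012·-0.91355/0.043628] = -0.86985 m/s.
|v| = 0.86985 m/s.

0.870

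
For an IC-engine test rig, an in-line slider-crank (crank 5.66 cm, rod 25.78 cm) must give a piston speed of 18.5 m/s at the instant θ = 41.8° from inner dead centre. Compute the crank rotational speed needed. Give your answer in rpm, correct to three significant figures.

4020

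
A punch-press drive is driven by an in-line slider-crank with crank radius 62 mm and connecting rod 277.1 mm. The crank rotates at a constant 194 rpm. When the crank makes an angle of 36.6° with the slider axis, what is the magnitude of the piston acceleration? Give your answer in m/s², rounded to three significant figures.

22.3

ω = 2π·194/60 = 20.32 rad/s
x(θ) = r cosθ + √(L² − r² sin²θ); with ω constant, a = ω²·d²x/dθ².
d²x/dθ² = −r cosθ − r²(cos2θ)/√u − r⁴ sin²2θ/(4u^{3/2}),  u = L² − r² sin²θ = 0.0754179 m².
Substituting r = 0.062 m, L = 0.2771 m, θ = 36.6°: d²x/dθ² = -0.053984 m.
a = ω²·d²x/dθ² = (20.32)²·(-0.053984) = -22.28 m/s²;  |a| = 22.28 m/s².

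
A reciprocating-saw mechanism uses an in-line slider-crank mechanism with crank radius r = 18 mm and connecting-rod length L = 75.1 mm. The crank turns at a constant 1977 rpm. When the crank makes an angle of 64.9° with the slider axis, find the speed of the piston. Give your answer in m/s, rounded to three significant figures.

3.73

ω = 2π·1977/60 = 207 rad/s
For an in-line slider-crank, x = r cosθ + √(L² − r² sin²θ), so v = −rω sinθ·[1 + r cosθ/√(L² − r² sin²θ)].
With r = 0.018 m, L = 0.0751 m, θ = 64.9°: √(L² − r² sin²θ) = 0.07331 m.
v = −0.018·207·0.90557·[1 + 0.018·0.42420/0.07331] = -3.7261 m/s.
|v| = 3.7261 m/s.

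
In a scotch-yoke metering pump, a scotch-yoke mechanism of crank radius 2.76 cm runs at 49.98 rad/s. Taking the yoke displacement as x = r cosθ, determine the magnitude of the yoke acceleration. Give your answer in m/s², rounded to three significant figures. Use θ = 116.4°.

30.7

ω = 49.98 rad/s
x = r cosθ ⇒ ẍ = −rω² cosθ (ω constant).
|a| = rω²|cosθ| = 0.0276·(49.98)²·|cos 116.4°| = 30.655 m/s².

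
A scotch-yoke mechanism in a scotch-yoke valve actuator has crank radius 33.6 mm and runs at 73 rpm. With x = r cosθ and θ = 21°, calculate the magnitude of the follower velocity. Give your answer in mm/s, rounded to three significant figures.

92.0

ω = 7.645 rad/s (from 73 rpm).
x = r cosθ ⇒ ẋ = −rω sinθ.
|v| = rω|sinθ| = 0.0336·7.645·|sin 21°| = 0.092049 m/s = 92.049 mm/s.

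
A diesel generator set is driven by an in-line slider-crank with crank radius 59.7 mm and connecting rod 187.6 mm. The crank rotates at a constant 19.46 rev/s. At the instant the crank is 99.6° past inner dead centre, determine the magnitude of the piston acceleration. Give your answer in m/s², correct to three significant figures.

430

ω = 2π·19.5 = 122.3 rad/s
x(θ) = r cosθ + √(L² − r² sin²θ); with ω constant, a = ω²·d²x/dθ².
d²x/dθ² = −r cosθ − r²(cos2θ)/√u − r⁴ sin²2θ/(4u^{3/2}),  u = L² − r² sin²θ = 0.0317288 m².
Substituting r = 0.0597 m, L = 0.1876 m, θ = 99.6°: d²x/dθ² = +0.028791 m.
a = ω²·d²x/dθ² = (122.3)²·(+0.028791) = +430.43 m/s²;  |a| = 430.43 m/s².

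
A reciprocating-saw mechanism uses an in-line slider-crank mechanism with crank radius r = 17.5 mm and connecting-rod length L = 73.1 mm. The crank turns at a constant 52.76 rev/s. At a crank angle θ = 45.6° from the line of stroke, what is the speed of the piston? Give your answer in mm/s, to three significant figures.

4850

ω = 2π·52.8 = 331.5 rad/s
For an in-line slider-crank, x = r cosθ + √(L² − r² sin²θ), so v = −rω sinθ·[1 + r cosθ/√(L² − r² sin²θ)].
With r = 0.0175 m, L = 0.0731 m, θ = 45.6°: √(L² − r² sin²θ) = 0.072023 m.
v = −0.0175·331.5·0.71447·[1 + 0.0175·0.69966/0.072023] = -4.8495 m/s.
|v| = 4.8495 m/s = 4849.5 mm/s.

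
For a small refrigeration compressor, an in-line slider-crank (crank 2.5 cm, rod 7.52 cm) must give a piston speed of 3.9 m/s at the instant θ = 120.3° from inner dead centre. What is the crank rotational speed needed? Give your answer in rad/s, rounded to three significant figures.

For an in-line slider-crank, |v_piston| = rω|sinθ|·[1 + r cosθ/√(L² − r² sin²θ)].
With r = 0.025 m, L = 0.0752 m, θ = 120.3°: the bracketed kinematic factor |dx/dθ| = 0.017805 m.
ω = v/|dx/dθ| = 3.9/0.017805 = 219.03 rad/s.

219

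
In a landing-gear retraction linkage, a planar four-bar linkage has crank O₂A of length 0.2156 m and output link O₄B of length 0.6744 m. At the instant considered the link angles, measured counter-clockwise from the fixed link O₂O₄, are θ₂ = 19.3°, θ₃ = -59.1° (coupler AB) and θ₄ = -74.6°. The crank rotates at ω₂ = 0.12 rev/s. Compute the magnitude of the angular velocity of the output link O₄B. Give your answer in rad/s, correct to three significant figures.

0.884

ω₂ = 0.754 rad/s (from 0.12 rev/s).
Differentiating the loop-closure r₂e^{iθ₂}+r₃e^{iθ₃}=r₁+r₄e^{iθ₄} gives r₂ω₂e^{iθ₂}+r₃ω₃e^{iθ₃}=r₄ω₄e^{iθ₄}.
Eliminating the other unknown: ω₄ = r₂ω₂ sin(θ₂−θ₃) / [r₄ sin(θ₄−θ₃)].
Numerator sine = +0.97958; denominator sine = -0.26724.
Result = 0.2156·0.754·(+0.97958) / (0.6744·(-0.26724)) = -0.88355 rad/s; magnitude 0.88355 rad/s.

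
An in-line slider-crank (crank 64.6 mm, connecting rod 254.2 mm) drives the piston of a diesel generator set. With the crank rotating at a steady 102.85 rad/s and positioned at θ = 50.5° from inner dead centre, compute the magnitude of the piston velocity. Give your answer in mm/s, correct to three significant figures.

5970

ω = 102.8 rad/s
For an in-line slider-crank, x = r cosθ + √(L² − r² sin²θ), so v = −rω sinθ·[1 + r cosθ/√(L² − r² sin²θ)].
With r = 0.0646 m, L = 0.2542 m, θ = 50.5°: √(L² − r² sin²θ) = 0.24926 m.
v = −0.0646·102.8·0.77162·[1 + 0.0646·0.63608/0.24926] = -5.9719 m/s.
|v| = 5.9719 m/s = 5971.9 mm/s.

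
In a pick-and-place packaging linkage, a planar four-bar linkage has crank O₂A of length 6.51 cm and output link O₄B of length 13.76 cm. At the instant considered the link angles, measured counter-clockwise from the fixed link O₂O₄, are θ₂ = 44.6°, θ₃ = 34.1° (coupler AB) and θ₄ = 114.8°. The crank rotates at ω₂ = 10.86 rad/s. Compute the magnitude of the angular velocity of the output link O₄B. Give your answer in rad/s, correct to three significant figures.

0.949

ω₂ = 10.86 rad/s
Differentiating the loop-closure r₂e^{iθ₂}+r₃e^{iθ₃}=r₁+r₄e^{iθ₄} gives r₂ω₂e^{iθ₂}+r₃ω₃e^{iθ₃}=r₄ω₄e^{iθ₄}.
Eliminating the other unknown: ω₄ = r₂ω₂ sin(θ₂−θ₃) / [r₄ sin(θ₄−θ₃)].
Numerator sine = +0.18224; denominator sine = +0.98686.
Result = 0.0651·10.86·(+0.18224) / (0.1376·(+0.98686)) = +0.94879 rad/s; magnitude 0.94879 rad/s.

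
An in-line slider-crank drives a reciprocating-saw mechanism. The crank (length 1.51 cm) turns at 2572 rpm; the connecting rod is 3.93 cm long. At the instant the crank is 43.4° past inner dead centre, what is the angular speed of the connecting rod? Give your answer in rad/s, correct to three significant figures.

78.0

ω = 269.3 rad/s (converted from 2572 rpm).
The rod makes angle φ with the slider axis where L sinφ = r sinθ; differentiating, L cosφ·φ̇ = r ω cosθ.
L cosφ = √(L² − r² sin²θ) = 0.037906 m.
|ω_rod| = r ω |cosθ| / √(L² − r² sin²θ) = 0.0151·269.3·0.72657/0.037906 = 77.956 rad/s.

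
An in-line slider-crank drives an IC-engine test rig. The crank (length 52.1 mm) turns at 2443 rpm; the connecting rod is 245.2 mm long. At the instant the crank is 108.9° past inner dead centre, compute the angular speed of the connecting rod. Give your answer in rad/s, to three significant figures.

18.0

ω = 255.8 rad/s (converted from 2443 rpm).
The rod makes angle φ with the slider axis where L sinφ = r sinθ; differentiating, L cosφ·φ̇ = r ω cosθ.
L cosφ = √(L² − r² sin²θ) = 0.24019 m.
|ω_rod| = r ω |cosθ| / √(L² − r² sin²θ) = 0.0521·255.8·0.32392/0.24019 = 17.975 rad/s.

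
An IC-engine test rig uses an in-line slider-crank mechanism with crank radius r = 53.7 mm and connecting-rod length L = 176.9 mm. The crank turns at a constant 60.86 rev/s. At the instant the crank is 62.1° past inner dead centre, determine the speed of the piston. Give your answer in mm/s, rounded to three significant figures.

ω = 2π·60.9 = 382.4 rad/s
For an in-line slider-crank, x = r cosθ + √(L² − r² sin²θ), so v = −rω sinθ·[1 + r cosθ/√(L² − r² sin²θ)].
With r = 0.0537 m, L = 0.1769 m, θ = 62.1°: √(L² − r² sin²θ) = 0.17042 m.
v = −0.0537·382.4·0.88377·[1 + 0.0537·0.46793/0.17042] = -20.824 m/s.
|v| = 20.824 m/s = 20824 mm/s.

20800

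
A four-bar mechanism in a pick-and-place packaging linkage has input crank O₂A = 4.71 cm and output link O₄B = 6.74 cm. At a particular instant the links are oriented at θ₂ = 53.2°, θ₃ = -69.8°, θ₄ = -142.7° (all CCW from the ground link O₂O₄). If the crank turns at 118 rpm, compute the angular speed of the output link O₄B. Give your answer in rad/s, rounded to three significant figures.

7.58

ω₂ = 12.36 rad/s (from 118 rpm).
Differentiating the loop-closure r₂e^{iθ₂}+r₃e^{iθ₃}=r₁+r₄e^{iθ₄} gives r₂ω₂e^{iθ₂}+r₃ω₃e^{iθ₃}=r₄ω₄e^{iθ₄}.
Eliminating the other unknown: ω₄ = r₂ω₂ sin(θ₂−θ₃) / [r₄ sin(θ₄−θ₃)].
Numerator sine = +0.83867; denominator sine = -0.95579.
Result = 0.0471·12.36·(+0.83867) / (0.0674·(-0.95579)) = -7.577 rad/s; magnitude 7.577 rad/s.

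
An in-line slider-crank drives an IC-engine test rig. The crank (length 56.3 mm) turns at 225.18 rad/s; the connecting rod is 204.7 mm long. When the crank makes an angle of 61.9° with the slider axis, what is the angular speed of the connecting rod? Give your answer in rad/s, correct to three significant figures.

30.1

ω = 225.2 rad/s
The rod makes angle φ with the slider axis where L sinφ = r sinθ; differentiating, L cosφ·φ̇ = r ω cosθ.
L cosφ = √(L² − r² sin²θ) = 0.19858 m.
|ω_rod| = r ω |cosθ| / √(L² − r² sin²θ) = 0.0563·225.2·0.47101/0.19858 = 30.069 rad/s.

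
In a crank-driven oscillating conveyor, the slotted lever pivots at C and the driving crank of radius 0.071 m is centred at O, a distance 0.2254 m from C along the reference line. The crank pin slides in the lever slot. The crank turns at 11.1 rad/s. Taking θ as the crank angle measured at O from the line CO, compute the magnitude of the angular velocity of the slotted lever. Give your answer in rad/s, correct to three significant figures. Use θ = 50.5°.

ω = 11.1 rad/s
Crank pin A relative to C: A = (d + r cosθ, r sinθ); lever angle φ = atan2(r sinθ, d + r cosθ).
Differentiating tanφ: φ̇ = rω(d cosθ + r)/(d² + r² + 2dr cosθ).
d² + r² + 2dr cosθ = |CA|² = 0.076205 m²;  d cosθ + r = +0.21437 m.
|ω_lever| = |0.071·11.1·+0.21437| / 0.076205 = 2.217 rad/s.

2.22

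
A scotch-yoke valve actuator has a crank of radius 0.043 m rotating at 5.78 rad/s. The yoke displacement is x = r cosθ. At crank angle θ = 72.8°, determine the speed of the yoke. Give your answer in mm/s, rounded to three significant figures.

ω = 5.78 rad/s
x = r cosθ ⇒ ẋ = −rω sinθ.
|v| = rω|sinθ| = 0.043·5.78·|sin 72.8°| = 0.23742 m/s = 237.42 mm/s.

237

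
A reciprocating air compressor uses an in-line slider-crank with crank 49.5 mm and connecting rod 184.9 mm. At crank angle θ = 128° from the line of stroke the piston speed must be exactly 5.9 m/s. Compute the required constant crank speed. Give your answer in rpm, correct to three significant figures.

1740

For an in-line slider-crank, |v_piston| = rω|sinθ|·[1 + r cosθ/√(L² − r² sin²θ)].
With r = 0.0495 m, L = 0.1849 m, θ = 128°: the bracketed kinematic factor |dx/dθ| = 0.032429 m.
ω = v/|dx/dθ| = 5.9/0.032429 = 181.93 rad/s.
N = 60ω/(2π) = 1737.3 rpm.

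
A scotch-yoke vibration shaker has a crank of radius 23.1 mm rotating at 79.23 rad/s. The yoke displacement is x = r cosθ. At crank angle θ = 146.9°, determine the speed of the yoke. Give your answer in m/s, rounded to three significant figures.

0.999

ω = 79.23 rad/s
x = r cosθ ⇒ ẋ = −rω sinθ.
|v| = rω|sinθ| = 0.0231·79.23·|sin 146.9°| = 0.99948 m/s.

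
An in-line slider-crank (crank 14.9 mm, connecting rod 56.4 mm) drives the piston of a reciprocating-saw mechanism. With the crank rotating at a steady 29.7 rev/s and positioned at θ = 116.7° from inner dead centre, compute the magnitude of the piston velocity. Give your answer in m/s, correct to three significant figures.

ω = 2π·29.7 = 186.6 rad/s
For an in-line slider-crank, x = r cosθ + √(L² − r² sin²θ), so v = −rω sinθ·[1 + r cosθ/√(L² − r² sin²θ)].
With r = 0.0149 m, L = 0.0564 m, θ = 116.7°: √(L² − r² sin²θ) = 0.054807 m.
v = −0.0149·186.6·0.89337·[1 + 0.0149·-0.44932/0.054807] = -2.1806 m/s.
|v| = 2.1806 m/s.

2.18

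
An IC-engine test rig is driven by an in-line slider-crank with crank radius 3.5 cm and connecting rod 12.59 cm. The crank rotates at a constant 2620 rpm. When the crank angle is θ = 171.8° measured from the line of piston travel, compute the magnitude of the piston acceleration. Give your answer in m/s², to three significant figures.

1900

ω = 2π·2620/60 = 274.4 rad/s
x(θ) = r cosθ + √(L² − r² sin²θ); with ω constant, a = ω²·d²x/dθ².
d²x/dθ² = −r cosθ − r²(cos2θ)/√u − r⁴ sin²2θ/(4u^{3/2}),  u = L² − r² sin²θ = 0.0158259 m².
Substituting r = 0.035 m, L = 0.1259 m, θ = 171.8°: d²x/dθ² = +0.025286 m.
a = ω²·d²x/dθ² = (274.4)²·(+0.025286) = +1903.4 m/s²;  |a| = 1903.4 m/s².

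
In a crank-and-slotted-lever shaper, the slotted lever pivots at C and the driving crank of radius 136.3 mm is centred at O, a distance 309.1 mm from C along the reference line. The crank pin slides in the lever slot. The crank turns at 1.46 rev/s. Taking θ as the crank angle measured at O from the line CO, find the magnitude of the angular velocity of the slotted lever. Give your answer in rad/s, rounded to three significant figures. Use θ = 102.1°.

ω = 9.173 rad/s (from 1.46 rev/s).
Crank pin A relative to C: A = (d + r cosθ, r sinθ); lever angle φ = atan2(r sinθ, d + r cosθ).
Differentiating tanφ: φ̇ = rω(d cosθ + r)/(d² + r² + 2dr cosθ).
d² + r² + 2dr cosθ = |CA|² = 0.0964579 m²;  d cosθ + r = +0.071507 m.
|ω_lever| = |0.1363·9.173·+0.071507| / 0.0964579 = 0.92691 rad/s.

0.927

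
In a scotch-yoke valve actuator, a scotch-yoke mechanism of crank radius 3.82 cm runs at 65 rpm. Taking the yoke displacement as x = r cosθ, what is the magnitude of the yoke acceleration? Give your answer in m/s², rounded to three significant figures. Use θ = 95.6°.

ω = 6.807 rad/s (from 65 rpm).
x = r cosθ ⇒ ẍ = −rω² cosθ (ω constant).
|a| = rω²|cosθ| = 0.0382·(6.807)²·|cos 95.6°| = 0.17271 m/s².

0.173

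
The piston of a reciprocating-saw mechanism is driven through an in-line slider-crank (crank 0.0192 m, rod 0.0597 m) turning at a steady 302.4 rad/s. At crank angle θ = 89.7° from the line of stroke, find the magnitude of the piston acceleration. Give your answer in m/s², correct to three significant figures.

587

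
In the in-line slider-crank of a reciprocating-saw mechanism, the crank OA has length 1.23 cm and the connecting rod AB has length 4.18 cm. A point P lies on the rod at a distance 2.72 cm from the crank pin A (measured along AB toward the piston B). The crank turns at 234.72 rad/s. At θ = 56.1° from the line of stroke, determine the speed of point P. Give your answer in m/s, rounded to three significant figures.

2.72

ω = 234.7 rad/s.  Crank-pin speed |V_A| = rω = 2.8871 m/s, perpendicular to OA.
Rod angle: sinφ = −(r/L) sinθ ⇒ φ = -14.137°; ω_rod = −rω cosθ/√(L²−r²sin²θ) = -39.726 rad/s.
V_P = V_A + ω_rod × AP, with AP = 0.0272 m along the rod.
Components: V_Px = −rω sinθ − a·ω_rod·sinφ = -2.6602 m/s;  V_Py = rω cosθ + a·ω_rod·cosφ = +0.56243 m/s.
|V_P| = √(V_Px² + V_Py²) = 2.719 m/s.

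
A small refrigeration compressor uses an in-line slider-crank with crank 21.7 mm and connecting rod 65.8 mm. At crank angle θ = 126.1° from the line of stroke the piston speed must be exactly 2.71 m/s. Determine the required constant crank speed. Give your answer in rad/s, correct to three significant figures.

For an in-line slider-crank, |v_piston| = rω|sinθ|·[1 + r cosθ/√(L² − r² sin²θ)].
With r = 0.0217 m, L = 0.0658 m, θ = 126.1°: the bracketed kinematic factor |dx/dθ| = 0.013999 m.
ω = v/|dx/dθ| = 2.71/0.013999 = 193.59 rad/s.

194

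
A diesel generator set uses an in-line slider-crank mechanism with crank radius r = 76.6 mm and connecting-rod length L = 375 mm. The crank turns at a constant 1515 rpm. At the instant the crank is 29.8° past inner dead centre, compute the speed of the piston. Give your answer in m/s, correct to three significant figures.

ω = 2π·1515/60 = 158.7 rad/s
For an in-line slider-crank, x = r cosθ + √(L² − r² sin²θ), so v = −rω sinθ·[1 + r cosθ/√(L² − r² sin²θ)].
With r = 0.0766 m, L = 0.375 m, θ = 29.8°: √(L² − r² sin²θ) = 0.37306 m.
v = −0.0766·158.7·0.49697·[1 + 0.0766·0.86777/0.37306] = -7.1156 m/s.
|v| = 7.1156 m/s.

7.12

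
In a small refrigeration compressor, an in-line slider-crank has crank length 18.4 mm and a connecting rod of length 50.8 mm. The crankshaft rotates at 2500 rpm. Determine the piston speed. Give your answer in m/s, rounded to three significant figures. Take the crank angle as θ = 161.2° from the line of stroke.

ω = 2π·2500/60 = 261.8 rad/s
For an in-line slider-crank, x = r cosθ + √(L² − r² sin²θ), so v = −rω sinθ·[1 + r cosθ/√(L² − r² sin²θ)].
With r = 0.0184 m, L = 0.0508 m, θ = 161.2°: √(L² − r² sin²θ) = 0.050453 m.
v = −0.0184·261.8·0.32227·[1 + 0.0184·-0.94665/0.050453] = -1.0164 m/s.
|v| = 1.0164 m/s.

1.02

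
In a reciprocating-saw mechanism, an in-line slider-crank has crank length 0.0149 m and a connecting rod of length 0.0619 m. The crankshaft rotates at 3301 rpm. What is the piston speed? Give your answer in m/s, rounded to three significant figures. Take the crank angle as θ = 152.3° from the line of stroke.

1.88

ω = 2π·3301/60 = 345.7 rad/s
For an in-line slider-crank, x = r cosθ + √(L² − r² sin²θ), so v = −rω sinθ·[1 + r cosθ/√(L² − r² sin²θ)].
With r = 0.0149 m, L = 0.0619 m, θ = 152.3°: √(L² − r² sin²θ) = 0.061511 m.
v = −0.0149·345.7·0.46484·[1 + 0.0149·-0.88539/0.061511] = -1.8807 m/s.
|v| = 1.8807 m/s.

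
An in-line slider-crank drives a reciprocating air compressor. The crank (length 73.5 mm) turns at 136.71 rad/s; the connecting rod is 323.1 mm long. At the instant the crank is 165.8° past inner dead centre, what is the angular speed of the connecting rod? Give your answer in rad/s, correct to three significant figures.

ω = 136.7 rad/s
The rod makes angle φ with the slider axis where L sinφ = r sinθ; differentiating, L cosφ·φ̇ = r ω cosθ.
L cosφ = √(L² − r² sin²θ) = 0.3226 m.
|ω_rod| = r ω |cosθ| / √(L² − r² sin²θ) = 0.0735·136.7·0.96945/0.3226 = 30.196 rad/s.

30.2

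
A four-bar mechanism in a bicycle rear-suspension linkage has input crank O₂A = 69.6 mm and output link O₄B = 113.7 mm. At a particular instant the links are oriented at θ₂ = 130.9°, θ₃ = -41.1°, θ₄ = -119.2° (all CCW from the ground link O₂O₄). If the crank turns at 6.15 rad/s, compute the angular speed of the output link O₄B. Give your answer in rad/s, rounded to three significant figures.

0.535

ω₂ = 6.15 rad/s
Differentiating the loop-closure r₂e^{iθ₂}+r₃e^{iθ₃}=r₁+r₄e^{iθ₄} gives r₂ω₂e^{iθ₂}+r₃ω₃e^{iθ₃}=r₄ω₄e^{iθ₄}.
Eliminating the other unknown: ω₄ = r₂ω₂ sin(θ₂−θ₃) / [r₄ sin(θ₄−θ₃)].
Numerator sine = +0.13917; denominator sine = -0.97851.
Result = 0.0696·6.15·(+0.13917) / (0.1137·(-0.97851)) = -0.53544 rad/s; magnitude 0.53544 rad/s.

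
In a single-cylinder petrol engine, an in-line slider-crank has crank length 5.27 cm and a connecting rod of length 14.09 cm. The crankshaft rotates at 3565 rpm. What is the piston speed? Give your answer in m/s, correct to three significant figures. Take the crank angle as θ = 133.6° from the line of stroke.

ω = 2π·3565/60 = 373.3 rad/s
For an in-line slider-crank, x = r cosθ + √(L² − r² sin²θ), so v = −rω sinθ·[1 + r cosθ/√(L² − r² sin²θ)].
With r = 0.0527 m, L = 0.1409 m, θ = 133.6°: √(L² − r² sin²θ) = 0.13563 m.
v = −0.0527·373.3·0.72417·[1 + 0.0527·-0.68962/0.13563] = -10.43 m/s.
|v| = 10.43 m/s.

10.4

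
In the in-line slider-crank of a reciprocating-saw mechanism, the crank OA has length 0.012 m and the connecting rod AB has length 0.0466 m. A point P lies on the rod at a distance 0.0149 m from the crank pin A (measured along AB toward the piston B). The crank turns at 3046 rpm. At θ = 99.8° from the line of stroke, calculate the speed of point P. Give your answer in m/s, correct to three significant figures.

ω = 319 rad/s.  Crank-pin speed |V_A| = rω = 3.8277 m/s, perpendicular to OA.
Rod angle: sinφ = −(r/L) sinθ ⇒ φ = -14.700°; ω_rod = −rω cosθ/√(L²−r²sin²θ) = +14.454 rad/s.
V_P = V_A + ω_rod × AP, with AP = 0.0149 m along the rod.
Components: V_Px = −rω sinθ − a·ω_rod·sinφ = -3.7172 m/s;  V_Py = rω cosθ + a·ω_rod·cosφ = -0.4432 m/s.
|V_P| = √(V_Px² + V_Py²) = 3.7435 m/s.

3.74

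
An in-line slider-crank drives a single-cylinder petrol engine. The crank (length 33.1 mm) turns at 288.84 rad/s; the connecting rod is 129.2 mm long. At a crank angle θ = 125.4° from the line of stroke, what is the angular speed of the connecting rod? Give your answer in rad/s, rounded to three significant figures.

ω = 288.8 rad/s
The rod makes angle φ with the slider axis where L sinφ = r sinθ; differentiating, L cosφ·φ̇ = r ω cosθ.
L cosφ = √(L² − r² sin²θ) = 0.12635 m.
|ω_rod| = r ω |cosθ| / √(L² − r² sin²θ) = 0.0331·288.8·0.57928/0.12635 = 43.832 rad/s.

43.8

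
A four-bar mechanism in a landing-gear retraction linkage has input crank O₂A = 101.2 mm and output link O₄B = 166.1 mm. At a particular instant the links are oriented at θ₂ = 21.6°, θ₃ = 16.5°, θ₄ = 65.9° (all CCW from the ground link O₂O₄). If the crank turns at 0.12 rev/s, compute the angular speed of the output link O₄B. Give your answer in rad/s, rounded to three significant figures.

0.0538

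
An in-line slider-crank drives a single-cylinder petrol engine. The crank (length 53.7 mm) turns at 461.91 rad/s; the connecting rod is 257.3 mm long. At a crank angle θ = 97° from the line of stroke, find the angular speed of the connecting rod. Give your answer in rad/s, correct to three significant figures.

12.0

ω = 461.9 rad/s
The rod makes angle φ with the slider axis where L sinφ = r sinθ; differentiating, L cosφ·φ̇ = r ω cosθ.
L cosφ = √(L² − r² sin²θ) = 0.25172 m.
|ω_rod| = r ω |cosθ| / √(L² − r² sin²θ) = 0.0537·461.9·0.12187/0.25172 = 12.009 rad/s.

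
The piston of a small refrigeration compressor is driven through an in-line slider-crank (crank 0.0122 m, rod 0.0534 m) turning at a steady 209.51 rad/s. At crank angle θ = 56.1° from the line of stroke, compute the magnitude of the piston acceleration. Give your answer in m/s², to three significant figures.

253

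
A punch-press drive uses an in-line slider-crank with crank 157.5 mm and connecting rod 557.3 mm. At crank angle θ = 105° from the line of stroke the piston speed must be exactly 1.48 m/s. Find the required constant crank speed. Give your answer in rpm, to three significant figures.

101

For an in-line slider-crank, |v_piston| = rω|sinθ|·[1 + r cosθ/√(L² − r² sin²θ)].
With r = 0.1575 m, L = 0.5573 m, θ = 105°: the bracketed kinematic factor |dx/dθ| = 0.14057 m.
ω = v/|dx/dθ| = 1.48/0.14057 = 10.529 rad/s.
N = 60ω/(2π) = 100.54 rpm.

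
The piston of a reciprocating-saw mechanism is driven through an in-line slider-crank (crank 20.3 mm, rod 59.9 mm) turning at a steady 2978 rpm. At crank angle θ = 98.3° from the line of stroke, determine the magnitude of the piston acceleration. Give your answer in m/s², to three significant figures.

964

ω = 2π·2978/60 = 311.9 rad/s
x(θ) = r cosθ + √(L² − r² sin²θ); with ω constant, a = ω²·d²x/dθ².
d²x/dθ² = −r cosθ − r²(cos2θ)/√u − r⁴ sin²2θ/(4u^{3/2}),  u = L² − r² sin²θ = 0.00318451 m².
Substituting r = 0.0203 m, L = 0.0599 m, θ = 98.3°: d²x/dθ² = +0.0099093 m.
a = ω²·d²x/dθ² = (311.9)²·(+0.0099093) = +963.72 m/s²;  |a| = 963.72 m/s².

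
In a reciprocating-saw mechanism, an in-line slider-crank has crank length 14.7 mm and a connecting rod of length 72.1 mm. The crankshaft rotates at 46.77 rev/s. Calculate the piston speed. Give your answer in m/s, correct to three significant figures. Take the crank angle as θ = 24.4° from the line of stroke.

2.12

ω = 2π·46.8 = 293.9 rad/s
For an in-line slider-crank, x = r cosθ + √(L² − r² sin²θ), so v = −rω sinθ·[1 + r cosθ/√(L² − r² sin²θ)].
With r = 0.0147 m, L = 0.0721 m, θ = 24.4°: √(L² − r² sin²θ) = 0.071844 m.
v = −0.0147·293.9·0.41310·[1 + 0.0147·0.91068/0.071844] = -2.1171 m/s.
|v| = 2.1171 m/s.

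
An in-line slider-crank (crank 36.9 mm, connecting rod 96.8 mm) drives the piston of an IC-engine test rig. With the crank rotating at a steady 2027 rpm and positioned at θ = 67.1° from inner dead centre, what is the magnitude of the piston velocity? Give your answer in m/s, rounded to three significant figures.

8.36

ω = 2π·2027/60 = 212.3 rad/s
For an in-line slider-crank, x = r cosθ + √(L² − r² sin²θ), so v = −rω sinθ·[1 + r cosθ/√(L² − r² sin²θ)].
With r = 0.0369 m, L = 0.0968 m, θ = 67.1°: √(L² − r² sin²θ) = 0.090636 m.
v = −0.0369·212.3·0.92119·[1 + 0.0369·0.38912/0.090636] = -8.3584 m/s.
|v| = 8.3584 m/s.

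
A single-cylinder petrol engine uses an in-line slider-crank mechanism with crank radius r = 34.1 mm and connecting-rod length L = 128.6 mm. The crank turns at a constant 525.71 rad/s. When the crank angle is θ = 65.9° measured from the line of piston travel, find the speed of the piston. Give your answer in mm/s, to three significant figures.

18200

ω = 525.7 rad/s
For an in-line slider-crank, x = r cosθ + √(L² − r² sin²θ), so v = −rω sinθ·[1 + r cosθ/√(L² − r² sin²θ)].
With r = 0.0341 m, L = 0.1286 m, θ = 65.9°: √(L² − r² sin²θ) = 0.12478 m.
v = −0.0341·525.7·0.91283·[1 + 0.0341·0.40833/0.12478] = -18.19 m/s.
|v| = 18.19 m/s = 18190 mm/s.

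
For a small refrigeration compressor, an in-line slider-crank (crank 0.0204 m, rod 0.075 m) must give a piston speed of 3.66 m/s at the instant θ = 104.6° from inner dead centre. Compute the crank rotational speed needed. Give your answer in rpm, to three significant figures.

For an in-line slider-crank, |v_piston| = rω|sinθ|·[1 + r cosθ/√(L² − r² sin²θ)].
With r = 0.0204 m, L = 0.075 m, θ = 104.6°: the bracketed kinematic factor |dx/dθ| = 0.018338 m.
ω = v/|dx/dθ| = 3.66/0.018338 = 199.58 rad/s.
N = 60ω/(2π) = 1905.9 rpm.

1910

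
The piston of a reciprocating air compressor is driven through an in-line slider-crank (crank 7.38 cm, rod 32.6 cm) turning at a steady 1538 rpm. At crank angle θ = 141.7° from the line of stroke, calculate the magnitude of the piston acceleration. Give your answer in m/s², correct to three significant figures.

ω = 2π·1538/60 = 161.1 rad/s
x(θ) = r cosθ + √(L² − r² sin²θ); with ω constant, a = ω²·d²x/dθ².
d²x/dθ² = −r cosθ − r²(cos2θ)/√u − r⁴ sin²2θ/(4u^{3/2}),  u = L² − r² sin²θ = 0.104184 m².
Substituting r = 0.0738 m, L = 0.326 m, θ = 141.7°: d²x/dθ² = +0.053797 m.
a = ω²·d²x/dθ² = (161.1)²·(+0.053797) = +1395.5 m/s²;  |a| = 1395.5 m/s².

1400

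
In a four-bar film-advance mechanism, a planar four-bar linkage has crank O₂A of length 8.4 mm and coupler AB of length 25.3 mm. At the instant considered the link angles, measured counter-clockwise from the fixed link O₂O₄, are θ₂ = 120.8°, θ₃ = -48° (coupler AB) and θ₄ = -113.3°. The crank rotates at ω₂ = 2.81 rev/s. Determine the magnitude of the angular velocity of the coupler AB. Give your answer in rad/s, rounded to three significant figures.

ω₂ = 17.66 rad/s (from 2.81 rev/s).
Differentiating the loop-closure r₂e^{iθ₂}+r₃e^{iθ₃}=r₁+r₄e^{iθ₄} gives r₂ω₂e^{iθ₂}+r₃ω₃e^{iθ₃}=r₄ω₄e^{iθ₄}.
Eliminating the other unknown: ω₃ = r₂ω₂ sin(θ₄−θ₂) / [r₃ sin(θ₃−θ₄)].
Numerator sine = +0.81004; denominator sine = +0.90851.
Result = 0.0084·17.66·(+0.81004) / (0.0253·(+0.90851)) = +5.2267 rad/s; magnitude 5.2267 rad/s.

5.23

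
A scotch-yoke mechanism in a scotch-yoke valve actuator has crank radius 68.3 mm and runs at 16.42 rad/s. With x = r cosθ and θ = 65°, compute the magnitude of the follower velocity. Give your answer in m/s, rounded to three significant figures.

ω = 16.42 rad/s
x = r cosθ ⇒ ẋ = −rω sinθ.
|v| = rω|sinθ| = 0.0683·16.42·|sin 65°| = 1.0164 m/s.

1.02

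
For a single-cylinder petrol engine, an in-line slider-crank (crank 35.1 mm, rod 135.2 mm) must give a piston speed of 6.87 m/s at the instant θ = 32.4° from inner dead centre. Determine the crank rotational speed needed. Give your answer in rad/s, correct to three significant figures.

299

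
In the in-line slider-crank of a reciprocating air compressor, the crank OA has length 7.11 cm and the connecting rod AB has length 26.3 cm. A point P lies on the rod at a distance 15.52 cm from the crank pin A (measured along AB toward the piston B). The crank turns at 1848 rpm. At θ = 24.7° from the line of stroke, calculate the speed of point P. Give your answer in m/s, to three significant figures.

ω = 193.5 rad/s.  Crank-pin speed |V_A| = rω = 13.759 m/s, perpendicular to OA.
Rod angle: sinφ = −(r/L) sinθ ⇒ φ = -6.486°; ω_rod = −rω cosθ/√(L²−r²sin²θ) = -47.837 rad/s.
V_P = V_A + ω_rod × AP, with AP = 0.1552 m along the rod.
Components: V_Px = −rω sinθ − a·ω_rod·sinφ = -6.5883 m/s;  V_Py = rω cosθ + a·ω_rod·cosφ = +5.1238 m/s.
|V_P| = √(V_Px² + V_Py²) = 8.3462 m/s.

8.35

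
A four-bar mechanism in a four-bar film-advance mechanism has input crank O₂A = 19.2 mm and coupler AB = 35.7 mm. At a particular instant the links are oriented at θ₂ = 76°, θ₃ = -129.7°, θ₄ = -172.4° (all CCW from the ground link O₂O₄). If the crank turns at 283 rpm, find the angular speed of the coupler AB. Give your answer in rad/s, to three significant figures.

21.9

ω₂ = 29.64 rad/s (from 283 rpm).
Differentiating the loop-closure r₂e^{iθ₂}+r₃e^{iθ₃}=r₁+r₄e^{iθ₄} gives r₂ω₂e^{iθ₂}+r₃ω₃e^{iθ₃}=r₄ω₄e^{iθ₄}.
Eliminating the other unknown: ω₃ = r₂ω₂ sin(θ₄−θ₂) / [r₃ sin(θ₃−θ₄)].
Numerator sine = +0.92978; denominator sine = +0.67816.
Result = 0.0192·29.64·(+0.92978) / (0.0357·(+0.67816)) = +21.852 rad/s; magnitude 21.852 rad/s.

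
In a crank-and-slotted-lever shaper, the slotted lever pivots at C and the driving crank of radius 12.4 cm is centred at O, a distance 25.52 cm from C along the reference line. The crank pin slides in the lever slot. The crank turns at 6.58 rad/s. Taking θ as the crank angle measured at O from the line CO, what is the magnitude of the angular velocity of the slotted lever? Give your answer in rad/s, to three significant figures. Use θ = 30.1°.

ω = 6.58 rad/s
Crank pin A relative to C: A = (d + r cosθ, r sinθ); lever angle φ = atan2(r sinθ, d + r cosθ).
Differentiating tanφ: φ̇ = rω(d cosθ + r)/(d² + r² + 2dr cosθ).
d² + r² + 2dr cosθ = |CA|² = 0.135258 m²;  d cosθ + r = +0.34479 m.
|ω_lever| = |0.124·6.58·+0.34479| / 0.135258 = 2.0799 rad/s.

2.08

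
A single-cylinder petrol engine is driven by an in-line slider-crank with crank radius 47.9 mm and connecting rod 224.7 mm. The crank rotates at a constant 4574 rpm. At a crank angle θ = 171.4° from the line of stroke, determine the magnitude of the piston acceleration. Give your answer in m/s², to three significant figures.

8620

ω = 2π·4574/60 = 479 rad/s
x(θ) = r cosθ + √(L² − r² sin²θ); with ω constant, a = ω²·d²x/dθ².
d²x/dθ² = −r cosθ − r²(cos2θ)/√u − r⁴ sin²2θ/(4u^{3/2}),  u = L² − r² sin²θ = 0.0504388 m².
Substituting r = 0.0479 m, L = 0.2247 m, θ = 171.4°: d²x/dθ² = +0.037592 m.
a = ω²·d²x/dθ² = (479)²·(+0.037592) = +8624.7 m/s²;  |a| = 8624.7 m/s².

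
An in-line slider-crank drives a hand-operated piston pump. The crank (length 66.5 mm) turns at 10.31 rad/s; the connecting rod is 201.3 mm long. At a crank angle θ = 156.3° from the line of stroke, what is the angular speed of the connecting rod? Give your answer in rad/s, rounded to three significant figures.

ω = 10.31 rad/s
The rod makes angle φ with the slider axis where L sinφ = r sinθ; differentiating, L cosφ·φ̇ = r ω cosθ.
L cosφ = √(L² − r² sin²θ) = 0.19952 m.
|ω_rod| = r ω |cosθ| / √(L² − r² sin²θ) = 0.0665·10.31·0.91566/0.19952 = 3.1466 rad/s.

3.15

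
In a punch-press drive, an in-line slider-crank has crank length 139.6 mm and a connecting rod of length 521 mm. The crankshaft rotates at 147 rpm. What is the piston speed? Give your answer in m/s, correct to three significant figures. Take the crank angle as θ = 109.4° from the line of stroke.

ω = 2π·147/60 = 15.39 rad/s
For an in-line slider-crank, x = r cosθ + √(L² − r² sin²θ), so v = −rω sinθ·[1 + r cosθ/√(L² − r² sin²θ)].
With r = 0.1396 m, L = 0.521 m, θ = 109.4°: √(L² − r² sin²θ) = 0.50409 m.
v = −0.1396·15.39·0.94322·[1 + 0.1396·-0.33216/0.50409] = -1.8405 m/s.
|v| = 1.8405 m/s.

1.84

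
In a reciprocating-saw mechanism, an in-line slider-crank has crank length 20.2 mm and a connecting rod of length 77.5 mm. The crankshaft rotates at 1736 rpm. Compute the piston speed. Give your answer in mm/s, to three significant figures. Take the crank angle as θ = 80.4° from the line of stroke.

ω = 2π·1736/60 = 181.8 rad/s
For an in-line slider-crank, x = r cosθ + √(L² − r² sin²θ), so v = −rω sinθ·[1 + r cosθ/√(L² − r² sin²θ)].
With r = 0.0202 m, L = 0.0775 m, θ = 80.4°: √(L² − r² sin²θ) = 0.074897 m.
v = −0.0202·181.8·0.98600·[1 + 0.0202·0.16677/0.074897] = -3.7837 m/s.
|v| = 3.7837 m/s = 3783.7 mm/s.

3780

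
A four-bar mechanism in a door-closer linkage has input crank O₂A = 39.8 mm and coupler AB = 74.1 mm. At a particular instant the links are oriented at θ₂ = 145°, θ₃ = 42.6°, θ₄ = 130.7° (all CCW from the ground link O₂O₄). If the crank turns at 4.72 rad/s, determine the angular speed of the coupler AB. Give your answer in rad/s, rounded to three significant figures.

0.627

ω₂ = 4.72 rad/s
Differentiating the loop-closure r₂e^{iθ₂}+r₃e^{iθ₃}=r₁+r₄e^{iθ₄} gives r₂ω₂e^{iθ₂}+r₃ω₃e^{iθ₃}=r₄ω₄e^{iθ₄}.
Eliminating the other unknown: ω₃ = r₂ω₂ sin(θ₄−θ₂) / [r₃ sin(θ₃−θ₄)].
Numerator sine = -0.24700; denominator sine = -0.99945.
Result = 0.0398·4.72·(-0.24700) / (0.0741·(-0.99945)) = +0.62653 rad/s; magnitude 0.62653 rad/s.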